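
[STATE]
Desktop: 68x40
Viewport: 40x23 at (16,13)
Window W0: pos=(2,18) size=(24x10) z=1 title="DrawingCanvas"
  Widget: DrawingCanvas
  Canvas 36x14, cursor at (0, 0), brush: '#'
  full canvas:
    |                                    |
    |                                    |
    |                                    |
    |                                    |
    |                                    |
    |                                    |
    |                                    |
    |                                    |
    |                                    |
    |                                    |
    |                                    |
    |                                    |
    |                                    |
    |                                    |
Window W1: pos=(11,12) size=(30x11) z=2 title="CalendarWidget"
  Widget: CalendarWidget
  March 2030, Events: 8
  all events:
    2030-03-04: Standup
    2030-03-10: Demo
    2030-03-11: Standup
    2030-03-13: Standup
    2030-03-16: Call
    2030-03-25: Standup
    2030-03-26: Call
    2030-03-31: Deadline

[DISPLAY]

endarWidget             ┃               
────────────────────────┨               
     March 2030         ┃               
u We Th Fr Sa Su        ┃               
         1  2  3        ┃               
 5  6  7  8  9 10*      ┃               
12 13* 14 15 16* 17     ┃               
9 20 21 22 23 24        ┃               
26* 27 28 29 30 31*     ┃               
━━━━━━━━━━━━━━━━━━━━━━━━┛               
         ┃                              
         ┃                              
         ┃                              
         ┃                              
━━━━━━━━━┛                              
                                        
                                        
                                        
                                        
                                        
                                        
                                        
                                        


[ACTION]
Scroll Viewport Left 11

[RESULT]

      ┃ CalendarWidget             ┃    
      ┠────────────────────────────┨    
      ┃         March 2030         ┃    
      ┃Mo Tu We Th Fr Sa Su        ┃    
      ┃             1  2  3        ┃    
━━━━━━┃ 4*  5  6  7  8  9 10*      ┃    
rawing┃11* 12 13* 14 15 16* 17     ┃    
──────┃18 19 20 21 22 23 24        ┃    
      ┃25* 26* 27 28 29 30 31*     ┃    
      ┗━━━━━━━━━━━━━━━━━━━━━━━━━━━━┛    
                    ┃                   
                    ┃                   
                    ┃                   
                    ┃                   
━━━━━━━━━━━━━━━━━━━━┛                   
                                        
                                        
                                        
                                        
                                        
                                        
                                        
                                        


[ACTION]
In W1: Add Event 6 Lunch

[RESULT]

      ┃ CalendarWidget             ┃    
      ┠────────────────────────────┨    
      ┃         March 2030         ┃    
      ┃Mo Tu We Th Fr Sa Su        ┃    
      ┃             1  2  3        ┃    
━━━━━━┃ 4*  5  6*  7  8  9 10*     ┃    
rawing┃11* 12 13* 14 15 16* 17     ┃    
──────┃18 19 20 21 22 23 24        ┃    
      ┃25* 26* 27 28 29 30 31*     ┃    
      ┗━━━━━━━━━━━━━━━━━━━━━━━━━━━━┛    
                    ┃                   
                    ┃                   
                    ┃                   
                    ┃                   
━━━━━━━━━━━━━━━━━━━━┛                   
                                        
                                        
                                        
                                        
                                        
                                        
                                        
                                        


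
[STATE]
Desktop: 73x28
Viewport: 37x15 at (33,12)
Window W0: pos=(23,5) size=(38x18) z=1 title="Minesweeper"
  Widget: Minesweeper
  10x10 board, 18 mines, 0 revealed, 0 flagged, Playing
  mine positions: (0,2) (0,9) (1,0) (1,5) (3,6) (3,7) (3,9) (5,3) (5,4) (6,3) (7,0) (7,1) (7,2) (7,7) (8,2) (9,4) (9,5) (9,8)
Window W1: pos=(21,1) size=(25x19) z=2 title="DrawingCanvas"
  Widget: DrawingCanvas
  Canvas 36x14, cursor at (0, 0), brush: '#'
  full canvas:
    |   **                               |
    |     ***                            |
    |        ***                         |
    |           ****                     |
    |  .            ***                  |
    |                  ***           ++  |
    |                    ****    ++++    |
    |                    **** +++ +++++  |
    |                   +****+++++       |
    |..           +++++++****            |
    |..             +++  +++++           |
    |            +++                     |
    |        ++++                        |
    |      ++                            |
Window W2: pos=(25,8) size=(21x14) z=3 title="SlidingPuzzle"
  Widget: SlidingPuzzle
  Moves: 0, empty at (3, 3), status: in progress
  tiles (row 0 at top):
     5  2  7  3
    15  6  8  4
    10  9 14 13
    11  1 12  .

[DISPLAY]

 2 │  7 │  3┃              ┃         
───┼────┼───┃              ┃         
 6 │  8 │  4┃              ┃         
───┼────┼───┃              ┃         
 9 │ 14 │ 13┃              ┃         
───┼────┼───┃              ┃         
 1 │ 12 │   ┃              ┃         
───┴────┴───┃              ┃         
0           ┃              ┃         
━━━━━━━━━━━━┛              ┃         
━━━━━━━━━━━━━━━━━━━━━━━━━━━┛         
                                     
                                     
                                     
                                     


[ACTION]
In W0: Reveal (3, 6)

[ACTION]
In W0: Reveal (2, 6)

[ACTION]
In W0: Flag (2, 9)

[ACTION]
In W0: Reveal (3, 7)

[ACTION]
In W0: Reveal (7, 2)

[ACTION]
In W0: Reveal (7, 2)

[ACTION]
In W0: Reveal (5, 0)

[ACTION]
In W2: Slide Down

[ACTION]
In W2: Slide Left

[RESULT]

 2 │  7 │  3┃              ┃         
───┼────┼───┃              ┃         
 6 │  8 │  4┃              ┃         
───┼────┼───┃              ┃         
 9 │ 14 │   ┃              ┃         
───┼────┼───┃              ┃         
 1 │ 12 │ 13┃              ┃         
───┴────┴───┃              ┃         
1           ┃              ┃         
━━━━━━━━━━━━┛              ┃         
━━━━━━━━━━━━━━━━━━━━━━━━━━━┛         
                                     
                                     
                                     
                                     


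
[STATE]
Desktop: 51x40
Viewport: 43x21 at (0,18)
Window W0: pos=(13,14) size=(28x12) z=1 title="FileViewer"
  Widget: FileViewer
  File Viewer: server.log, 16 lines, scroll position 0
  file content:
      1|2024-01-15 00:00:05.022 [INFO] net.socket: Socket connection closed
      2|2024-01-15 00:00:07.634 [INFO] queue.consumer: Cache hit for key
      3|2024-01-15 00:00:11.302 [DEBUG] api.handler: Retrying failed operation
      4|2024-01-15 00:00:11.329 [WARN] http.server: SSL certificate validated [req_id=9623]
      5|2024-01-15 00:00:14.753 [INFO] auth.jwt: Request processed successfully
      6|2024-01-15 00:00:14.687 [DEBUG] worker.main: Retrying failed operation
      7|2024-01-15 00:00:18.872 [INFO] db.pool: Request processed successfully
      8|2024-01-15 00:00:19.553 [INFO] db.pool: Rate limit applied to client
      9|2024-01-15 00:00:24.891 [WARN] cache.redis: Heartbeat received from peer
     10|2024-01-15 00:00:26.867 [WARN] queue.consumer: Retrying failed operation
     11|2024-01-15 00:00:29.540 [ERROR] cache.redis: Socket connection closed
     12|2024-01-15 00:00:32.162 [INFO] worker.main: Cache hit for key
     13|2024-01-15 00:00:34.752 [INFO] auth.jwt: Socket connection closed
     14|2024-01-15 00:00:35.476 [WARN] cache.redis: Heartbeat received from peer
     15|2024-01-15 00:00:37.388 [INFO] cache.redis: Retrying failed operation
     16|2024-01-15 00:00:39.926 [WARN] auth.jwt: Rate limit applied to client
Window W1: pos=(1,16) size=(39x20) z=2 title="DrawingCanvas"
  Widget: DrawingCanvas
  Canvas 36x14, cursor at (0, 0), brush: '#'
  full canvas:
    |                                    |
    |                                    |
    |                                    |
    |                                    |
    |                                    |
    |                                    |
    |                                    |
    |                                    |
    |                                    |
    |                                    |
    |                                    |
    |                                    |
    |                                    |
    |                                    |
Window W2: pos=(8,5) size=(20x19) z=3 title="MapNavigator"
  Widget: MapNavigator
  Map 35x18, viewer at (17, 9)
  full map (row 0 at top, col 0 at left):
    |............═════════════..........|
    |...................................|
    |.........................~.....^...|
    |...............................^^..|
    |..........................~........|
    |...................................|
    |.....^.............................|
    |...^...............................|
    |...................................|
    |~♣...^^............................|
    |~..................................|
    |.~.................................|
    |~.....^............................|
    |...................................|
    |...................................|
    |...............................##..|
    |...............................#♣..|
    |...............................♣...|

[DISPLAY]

 ┠──────┃..................┃───────────┨┃  
 ┃+     ┃..................┃           ┃┃  
 ┃      ┃..................┃           ┃┃  
 ┃      ┃..................┃           ┃┃  
 ┃      ┃..................┃           ┃┃  
 ┃      ┗━━━━━━━━━━━━━━━━━━┛           ┃┃  
 ┃                                     ┃┃  
 ┃                                     ┃┛  
 ┃                                     ┃   
 ┃                                     ┃   
 ┃                                     ┃   
 ┃                                     ┃   
 ┃                                     ┃   
 ┃                                     ┃   
 ┃                                     ┃   
 ┃                                     ┃   
 ┃                                     ┃   
 ┗━━━━━━━━━━━━━━━━━━━━━━━━━━━━━━━━━━━━━┛   
                                           
                                           
                                           


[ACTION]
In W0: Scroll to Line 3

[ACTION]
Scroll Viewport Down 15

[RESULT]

 ┃+     ┃..................┃           ┃┃  
 ┃      ┃..................┃           ┃┃  
 ┃      ┃..................┃           ┃┃  
 ┃      ┃..................┃           ┃┃  
 ┃      ┗━━━━━━━━━━━━━━━━━━┛           ┃┃  
 ┃                                     ┃┃  
 ┃                                     ┃┛  
 ┃                                     ┃   
 ┃                                     ┃   
 ┃                                     ┃   
 ┃                                     ┃   
 ┃                                     ┃   
 ┃                                     ┃   
 ┃                                     ┃   
 ┃                                     ┃   
 ┃                                     ┃   
 ┗━━━━━━━━━━━━━━━━━━━━━━━━━━━━━━━━━━━━━┛   
                                           
                                           
                                           
                                           


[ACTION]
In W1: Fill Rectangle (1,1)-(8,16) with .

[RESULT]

 ┃+     ┃..................┃           ┃┃  
 ┃ .....┃..................┃           ┃┃  
 ┃ .....┃..................┃           ┃┃  
 ┃ .....┃..................┃           ┃┃  
 ┃ .....┗━━━━━━━━━━━━━━━━━━┛           ┃┃  
 ┃ ................                    ┃┃  
 ┃ ................                    ┃┛  
 ┃ ................                    ┃   
 ┃ ................                    ┃   
 ┃                                     ┃   
 ┃                                     ┃   
 ┃                                     ┃   
 ┃                                     ┃   
 ┃                                     ┃   
 ┃                                     ┃   
 ┃                                     ┃   
 ┗━━━━━━━━━━━━━━━━━━━━━━━━━━━━━━━━━━━━━┛   
                                           
                                           
                                           
                                           


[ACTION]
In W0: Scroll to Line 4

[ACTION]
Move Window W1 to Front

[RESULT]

 ┃+                                    ┃┃  
 ┃ ................                    ┃┃  
 ┃ ................                    ┃┃  
 ┃ ................                    ┃┃  
 ┃ ................                    ┃┃  
 ┃ ................                    ┃┃  
 ┃ ................                    ┃┛  
 ┃ ................                    ┃   
 ┃ ................                    ┃   
 ┃                                     ┃   
 ┃                                     ┃   
 ┃                                     ┃   
 ┃                                     ┃   
 ┃                                     ┃   
 ┃                                     ┃   
 ┃                                     ┃   
 ┗━━━━━━━━━━━━━━━━━━━━━━━━━━━━━━━━━━━━━┛   
                                           
                                           
                                           
                                           


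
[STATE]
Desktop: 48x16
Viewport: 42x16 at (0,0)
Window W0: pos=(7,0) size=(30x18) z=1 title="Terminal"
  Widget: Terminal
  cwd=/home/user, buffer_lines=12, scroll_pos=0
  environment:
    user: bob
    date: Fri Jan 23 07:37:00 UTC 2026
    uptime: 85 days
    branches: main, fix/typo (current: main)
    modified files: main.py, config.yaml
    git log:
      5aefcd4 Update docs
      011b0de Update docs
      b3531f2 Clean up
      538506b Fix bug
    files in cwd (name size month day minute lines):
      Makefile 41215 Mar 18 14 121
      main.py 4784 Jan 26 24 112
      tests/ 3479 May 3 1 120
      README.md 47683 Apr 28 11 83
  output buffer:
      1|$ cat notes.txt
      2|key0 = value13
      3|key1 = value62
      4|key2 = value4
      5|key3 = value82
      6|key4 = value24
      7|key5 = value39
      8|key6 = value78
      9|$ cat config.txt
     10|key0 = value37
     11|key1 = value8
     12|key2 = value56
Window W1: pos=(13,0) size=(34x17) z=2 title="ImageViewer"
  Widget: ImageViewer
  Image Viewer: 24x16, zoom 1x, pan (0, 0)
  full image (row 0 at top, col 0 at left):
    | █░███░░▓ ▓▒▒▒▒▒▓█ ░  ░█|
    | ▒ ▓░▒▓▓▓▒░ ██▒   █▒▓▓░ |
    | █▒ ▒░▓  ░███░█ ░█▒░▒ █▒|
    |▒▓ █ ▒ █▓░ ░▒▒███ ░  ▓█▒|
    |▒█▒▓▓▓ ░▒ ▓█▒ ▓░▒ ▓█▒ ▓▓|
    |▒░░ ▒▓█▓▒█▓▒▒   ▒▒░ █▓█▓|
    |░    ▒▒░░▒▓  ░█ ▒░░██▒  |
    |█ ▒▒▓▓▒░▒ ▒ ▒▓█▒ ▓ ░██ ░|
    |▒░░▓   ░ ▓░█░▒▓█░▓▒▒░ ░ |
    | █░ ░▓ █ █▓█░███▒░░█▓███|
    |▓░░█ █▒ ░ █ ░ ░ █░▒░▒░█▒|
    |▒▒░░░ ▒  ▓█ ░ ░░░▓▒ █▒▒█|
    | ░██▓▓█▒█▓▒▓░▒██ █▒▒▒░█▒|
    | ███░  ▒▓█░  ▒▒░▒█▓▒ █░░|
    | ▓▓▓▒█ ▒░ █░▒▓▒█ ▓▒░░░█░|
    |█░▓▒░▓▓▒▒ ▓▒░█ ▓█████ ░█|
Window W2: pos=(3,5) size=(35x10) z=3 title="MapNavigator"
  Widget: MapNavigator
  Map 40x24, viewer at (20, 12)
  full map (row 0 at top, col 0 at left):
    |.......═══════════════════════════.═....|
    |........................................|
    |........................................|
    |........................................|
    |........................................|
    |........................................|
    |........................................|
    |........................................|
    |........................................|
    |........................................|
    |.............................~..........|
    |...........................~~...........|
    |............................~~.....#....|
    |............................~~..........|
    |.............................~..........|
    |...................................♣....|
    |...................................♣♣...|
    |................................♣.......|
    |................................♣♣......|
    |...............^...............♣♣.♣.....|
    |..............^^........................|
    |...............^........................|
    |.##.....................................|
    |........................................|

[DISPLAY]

       ┏━━━━━┏━━━━━━━━━━━━━━━━━━━━━━━━━━━━
       ┃ Term┃ ImageViewer                
       ┠─────┠────────────────────────────
       ┃$ cat┃ █░███░░▓ ▓▒▒▒▒▒▓█ ░  ░█    
       ┃key0 ┃ ▒ ▓░▒▓▓▓▒░ ██▒   █▒▓▓░     
   ┏━━━━━━━━━━━━━━━━━━━━━━━━━━━━━━━━━┓    
   ┃ MapNavigator                    ┃    
   ┠─────────────────────────────────┨    
   ┃.................................┃    
   ┃.........................~.......┃    
   ┃.......................~~........┃    
   ┃................@.......~~.....#.┃    
   ┃........................~~.......┃    
   ┃.........................~.......┃    
   ┗━━━━━━━━━━━━━━━━━━━━━━━━━━━━━━━━━┛    
       ┃$ █  ┃ ░██▓▓█▒█▓▒▓░▒██ █▒▒▒░█▒    


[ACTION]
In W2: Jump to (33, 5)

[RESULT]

       ┏━━━━━┏━━━━━━━━━━━━━━━━━━━━━━━━━━━━
       ┃ Term┃ ImageViewer                
       ┠─────┠────────────────────────────
       ┃$ cat┃ █░███░░▓ ▓▒▒▒▒▒▓█ ░  ░█    
       ┃key0 ┃ ▒ ▓░▒▓▓▓▒░ ██▒   █▒▓▓░     
   ┏━━━━━━━━━━━━━━━━━━━━━━━━━━━━━━━━━┓    
   ┃ MapNavigator                    ┃    
   ┠─────────────────────────────────┨    
   ┃.......................          ┃    
   ┃.......................          ┃    
   ┃.......................          ┃    
   ┃................@......          ┃    
   ┃.......................          ┃    
   ┃.......................          ┃    
   ┗━━━━━━━━━━━━━━━━━━━━━━━━━━━━━━━━━┛    
       ┃$ █  ┃ ░██▓▓█▒█▓▒▓░▒██ █▒▒▒░█▒    


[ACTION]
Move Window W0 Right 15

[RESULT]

             ┏━━━━━━━━━━━━━━━━━━━━━━━━━━━━
             ┃ ImageViewer                
             ┠────────────────────────────
             ┃ █░███░░▓ ▓▒▒▒▒▒▓█ ░  ░█    
             ┃ ▒ ▓░▒▓▓▓▒░ ██▒   █▒▓▓░     
   ┏━━━━━━━━━━━━━━━━━━━━━━━━━━━━━━━━━┓    
   ┃ MapNavigator                    ┃    
   ┠─────────────────────────────────┨    
   ┃.......................          ┃    
   ┃.......................          ┃    
   ┃.......................          ┃    
   ┃................@......          ┃    
   ┃.......................          ┃    
   ┃.......................          ┃    
   ┗━━━━━━━━━━━━━━━━━━━━━━━━━━━━━━━━━┛    
             ┃ ░██▓▓█▒█▓▒▓░▒██ █▒▒▒░█▒    


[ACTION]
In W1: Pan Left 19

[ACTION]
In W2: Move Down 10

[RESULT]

             ┏━━━━━━━━━━━━━━━━━━━━━━━━━━━━
             ┃ ImageViewer                
             ┠────────────────────────────
             ┃ █░███░░▓ ▓▒▒▒▒▒▓█ ░  ░█    
             ┃ ▒ ▓░▒▓▓▓▒░ ██▒   █▒▓▓░     
   ┏━━━━━━━━━━━━━━━━━━━━━━━━━━━━━━━━━┓    
   ┃ MapNavigator                    ┃    
   ┠─────────────────────────────────┨    
   ┃...........~~.....#....          ┃    
   ┃...........~~..........          ┃    
   ┃............~..........          ┃    
   ┃................@.♣....          ┃    
   ┃..................♣♣...          ┃    
   ┃...............♣.......          ┃    
   ┗━━━━━━━━━━━━━━━━━━━━━━━━━━━━━━━━━┛    
             ┃ ░██▓▓█▒█▓▒▓░▒██ █▒▒▒░█▒    


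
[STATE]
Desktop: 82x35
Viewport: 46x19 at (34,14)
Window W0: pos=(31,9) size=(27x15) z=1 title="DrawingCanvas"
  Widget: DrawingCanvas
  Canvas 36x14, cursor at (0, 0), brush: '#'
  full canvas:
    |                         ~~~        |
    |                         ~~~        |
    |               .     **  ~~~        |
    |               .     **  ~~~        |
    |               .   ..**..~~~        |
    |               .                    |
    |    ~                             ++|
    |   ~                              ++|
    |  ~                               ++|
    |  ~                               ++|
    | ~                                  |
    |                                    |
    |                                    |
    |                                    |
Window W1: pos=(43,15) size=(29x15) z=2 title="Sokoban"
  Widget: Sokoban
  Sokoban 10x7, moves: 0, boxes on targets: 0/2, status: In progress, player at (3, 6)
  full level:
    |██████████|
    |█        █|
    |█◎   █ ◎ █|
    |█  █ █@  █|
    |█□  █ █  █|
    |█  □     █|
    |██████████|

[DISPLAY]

             .     **  ┃                      
         ┏━━━━━━━━━━━━━━━━━━━━━━━━━━━┓        
         ┃ Sokoban                   ┃        
         ┠───────────────────────────┨        
  ~      ┃██████████                 ┃        
 ~       ┃█        █                 ┃        
~        ┃█◎   █ ◎ █                 ┃        
~        ┃█  █ █@  █                 ┃        
         ┃█□  █ █  █                 ┃        
━━━━━━━━━┃█  □     █                 ┃        
         ┃██████████                 ┃        
         ┃Moves: 0  0/2              ┃        
         ┃                           ┃        
         ┃                           ┃        
         ┃                           ┃        
         ┗━━━━━━━━━━━━━━━━━━━━━━━━━━━┛        
                                              
                                              
                                              


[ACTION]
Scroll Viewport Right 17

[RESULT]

           .     **  ┃                        
       ┏━━━━━━━━━━━━━━━━━━━━━━━━━━━┓          
       ┃ Sokoban                   ┃          
       ┠───────────────────────────┨          
~      ┃██████████                 ┃          
       ┃█        █                 ┃          
       ┃█◎   █ ◎ █                 ┃          
       ┃█  █ █@  █                 ┃          
       ┃█□  █ █  █                 ┃          
━━━━━━━┃█  □     █                 ┃          
       ┃██████████                 ┃          
       ┃Moves: 0  0/2              ┃          
       ┃                           ┃          
       ┃                           ┃          
       ┃                           ┃          
       ┗━━━━━━━━━━━━━━━━━━━━━━━━━━━┛          
                                              
                                              
                                              


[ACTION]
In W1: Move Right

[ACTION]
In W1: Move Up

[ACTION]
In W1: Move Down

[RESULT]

           .     **  ┃                        
       ┏━━━━━━━━━━━━━━━━━━━━━━━━━━━┓          
       ┃ Sokoban                   ┃          
       ┠───────────────────────────┨          
~      ┃██████████                 ┃          
       ┃█        █                 ┃          
       ┃█◎   █ ◎ █                 ┃          
       ┃█  █ █ @ █                 ┃          
       ┃█□  █ █  █                 ┃          
━━━━━━━┃█  □     █                 ┃          
       ┃██████████                 ┃          
       ┃Moves: 3  0/2              ┃          
       ┃                           ┃          
       ┃                           ┃          
       ┃                           ┃          
       ┗━━━━━━━━━━━━━━━━━━━━━━━━━━━┛          
                                              
                                              
                                              


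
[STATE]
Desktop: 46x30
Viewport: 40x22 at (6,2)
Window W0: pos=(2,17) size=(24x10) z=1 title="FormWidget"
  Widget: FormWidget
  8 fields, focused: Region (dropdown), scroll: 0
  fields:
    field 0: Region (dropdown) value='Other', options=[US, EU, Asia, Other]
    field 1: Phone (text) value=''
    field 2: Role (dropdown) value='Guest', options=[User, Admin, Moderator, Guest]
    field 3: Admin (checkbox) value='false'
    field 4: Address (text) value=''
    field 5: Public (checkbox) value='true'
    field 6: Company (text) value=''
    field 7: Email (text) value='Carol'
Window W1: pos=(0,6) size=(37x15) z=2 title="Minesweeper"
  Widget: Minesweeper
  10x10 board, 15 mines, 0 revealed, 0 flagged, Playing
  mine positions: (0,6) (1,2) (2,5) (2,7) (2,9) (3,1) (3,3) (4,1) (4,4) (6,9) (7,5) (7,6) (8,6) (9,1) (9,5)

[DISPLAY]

                                        
                                        
                                        
                                        
━━━━━━━━━━━━━━━━━━━━━━━━━━━━━━┓         
sweeper                       ┃         
──────────────────────────────┨         
■■■■■                         ┃         
■■■■■                         ┃         
■■■■■                         ┃         
■■■■■                         ┃         
■■■■■                         ┃         
■■■■■                         ┃         
■■■■■                         ┃         
■■■■■                         ┃         
■■■■■                         ┃         
■■■■■                         ┃         
                              ┃         
━━━━━━━━━━━━━━━━━━━━━━━━━━━━━━┛         
hone:      [      ]┃                    
ole:       [Guest▼]┃                    
dmin:      [ ]     ┃                    


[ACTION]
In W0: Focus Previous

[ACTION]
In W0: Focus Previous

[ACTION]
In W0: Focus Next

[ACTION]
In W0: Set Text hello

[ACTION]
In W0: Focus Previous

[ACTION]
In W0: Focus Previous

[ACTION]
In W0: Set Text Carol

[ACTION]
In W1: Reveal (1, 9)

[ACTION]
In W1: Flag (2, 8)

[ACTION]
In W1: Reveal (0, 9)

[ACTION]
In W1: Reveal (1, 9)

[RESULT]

                                        
                                        
                                        
                                        
━━━━━━━━━━━━━━━━━━━━━━━━━━━━━━┓         
sweeper                       ┃         
──────────────────────────────┨         
■■1                           ┃         
■■221                         ┃         
■■■⚑■                         ┃         
■■■■■                         ┃         
■■■■■                         ┃         
■■■■■                         ┃         
■■■■■                         ┃         
■■■■■                         ┃         
■■■■■                         ┃         
■■■■■                         ┃         
                              ┃         
━━━━━━━━━━━━━━━━━━━━━━━━━━━━━━┛         
hone:      [      ]┃                    
ole:       [Guest▼]┃                    
dmin:      [ ]     ┃                    


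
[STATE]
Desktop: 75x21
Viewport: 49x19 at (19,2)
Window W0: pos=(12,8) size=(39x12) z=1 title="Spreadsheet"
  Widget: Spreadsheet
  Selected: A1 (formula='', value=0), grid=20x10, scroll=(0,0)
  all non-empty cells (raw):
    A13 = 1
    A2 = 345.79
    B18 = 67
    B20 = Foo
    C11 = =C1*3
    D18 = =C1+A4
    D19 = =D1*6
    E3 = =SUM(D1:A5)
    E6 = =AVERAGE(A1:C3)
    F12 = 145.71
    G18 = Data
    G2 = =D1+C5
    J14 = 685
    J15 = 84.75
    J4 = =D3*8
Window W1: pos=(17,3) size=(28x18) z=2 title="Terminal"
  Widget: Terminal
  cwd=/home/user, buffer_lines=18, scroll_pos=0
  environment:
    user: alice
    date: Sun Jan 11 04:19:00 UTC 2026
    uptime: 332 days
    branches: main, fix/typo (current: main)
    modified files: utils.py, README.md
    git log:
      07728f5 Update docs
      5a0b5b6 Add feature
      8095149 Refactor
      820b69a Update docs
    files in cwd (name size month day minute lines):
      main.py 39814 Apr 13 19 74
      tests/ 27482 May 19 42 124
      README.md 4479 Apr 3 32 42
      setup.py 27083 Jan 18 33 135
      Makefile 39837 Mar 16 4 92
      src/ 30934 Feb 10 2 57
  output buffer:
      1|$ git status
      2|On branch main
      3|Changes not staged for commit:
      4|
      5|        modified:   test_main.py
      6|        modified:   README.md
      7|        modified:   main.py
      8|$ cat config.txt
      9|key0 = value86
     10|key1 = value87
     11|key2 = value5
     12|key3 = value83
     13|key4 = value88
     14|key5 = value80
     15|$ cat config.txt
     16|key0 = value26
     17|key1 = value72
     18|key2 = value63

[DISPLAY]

                                                 
━━━━━━━━━━━━━━━━━━━━━━━━━┓                       
Terminal                 ┃                       
─────────────────────────┨                       
 git status              ┃                       
n branch main            ┃                       
hanges not staged for com┃━━━━━┓                 
                         ┃     ┃                 
       modified:   test_m┃─────┨                 
       modified:   README┃     ┃                 
       modified:   main.p┃     ┃                 
 cat config.txt          ┃-----┃                 
ey0 = value86            ┃   0 ┃                 
ey1 = value87            ┃   0 ┃                 
ey2 = value5             ┃   0 ┃                 
ey3 = value83            ┃   0 ┃                 
ey4 = value88            ┃   0 ┃                 
ey5 = value80            ┃━━━━━┛                 
━━━━━━━━━━━━━━━━━━━━━━━━━┛                       


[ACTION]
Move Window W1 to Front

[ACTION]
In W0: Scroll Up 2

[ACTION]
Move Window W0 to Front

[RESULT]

                                                 
━━━━━━━━━━━━━━━━━━━━━━━━━┓                       
Terminal                 ┃                       
─────────────────────────┨                       
 git status              ┃                       
n branch main            ┃                       
━━━━━━━━━━━━━━━━━━━━━━━━━━━━━━━┓                 
dsheet                         ┃                 
───────────────────────────────┨                 
                               ┃                 
 A       B       C       D     ┃                 
-------------------------------┃                 
   [0]       0       0       0 ┃                 
345.79       0       0       0 ┃                 
     0       0       0       0 ┃                 
     0       0       0       0 ┃                 
     0       0       0       0 ┃                 
━━━━━━━━━━━━━━━━━━━━━━━━━━━━━━━┛                 
━━━━━━━━━━━━━━━━━━━━━━━━━┛                       


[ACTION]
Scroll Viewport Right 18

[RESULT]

                                                 
━━━━━━━━━━━━━━━━━━┓                              
l                 ┃                              
──────────────────┨                              
atus              ┃                              
h main            ┃                              
━━━━━━━━━━━━━━━━━━━━━━━━┓                        
                        ┃                        
────────────────────────┨                        
                        ┃                        
  B       C       D     ┃                        
------------------------┃                        
      0       0       0 ┃                        
      0       0       0 ┃                        
      0       0       0 ┃                        
      0       0       0 ┃                        
      0       0       0 ┃                        
━━━━━━━━━━━━━━━━━━━━━━━━┛                        
━━━━━━━━━━━━━━━━━━┛                              


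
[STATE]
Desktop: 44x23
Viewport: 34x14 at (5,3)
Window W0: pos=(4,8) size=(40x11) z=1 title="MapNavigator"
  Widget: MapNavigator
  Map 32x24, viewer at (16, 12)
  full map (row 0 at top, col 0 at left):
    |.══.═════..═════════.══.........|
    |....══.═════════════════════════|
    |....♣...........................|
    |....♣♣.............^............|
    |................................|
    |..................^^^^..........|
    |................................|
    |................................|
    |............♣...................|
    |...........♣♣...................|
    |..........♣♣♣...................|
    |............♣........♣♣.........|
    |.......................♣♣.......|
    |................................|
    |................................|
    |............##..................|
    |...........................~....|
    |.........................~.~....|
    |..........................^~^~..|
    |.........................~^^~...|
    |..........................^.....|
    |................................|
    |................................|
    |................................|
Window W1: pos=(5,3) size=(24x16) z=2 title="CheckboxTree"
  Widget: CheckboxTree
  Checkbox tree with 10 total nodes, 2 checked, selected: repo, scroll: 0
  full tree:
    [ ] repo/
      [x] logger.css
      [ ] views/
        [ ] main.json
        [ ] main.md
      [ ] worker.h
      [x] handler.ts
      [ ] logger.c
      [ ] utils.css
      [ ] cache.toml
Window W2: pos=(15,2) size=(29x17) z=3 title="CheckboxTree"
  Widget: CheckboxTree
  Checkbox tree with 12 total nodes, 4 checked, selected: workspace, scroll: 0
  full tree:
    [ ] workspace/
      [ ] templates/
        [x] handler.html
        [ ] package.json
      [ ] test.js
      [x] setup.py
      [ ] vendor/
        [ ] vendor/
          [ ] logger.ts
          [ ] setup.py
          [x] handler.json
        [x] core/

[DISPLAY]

┏━━━━━━━━━┃ CheckboxTree          
┃ Checkbox┠───────────────────────
┠─────────┃>[-] workspace/        
┃>[-] repo┃   [-] templates/      
┃   [x] lo┃     [x] handler.html  
┃   [ ] vi┃     [ ] package.json  
┃     [ ] ┃   [ ] test.js         
┃     [ ] ┃   [x] setup.py        
┃   [ ] wo┃   [-] vendor/         
┃   [x] ha┃     [-] vendor/       
┃   [ ] lo┃       [ ] logger.ts   
┃   [ ] ut┃       [ ] setup.py    
┃   [ ] ca┃       [x] handler.json
┃         ┃     [x] core/         


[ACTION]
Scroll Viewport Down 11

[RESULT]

┃     [ ] ┃   [ ] test.js         
┃     [ ] ┃   [x] setup.py        
┃   [ ] wo┃   [-] vendor/         
┃   [x] ha┃     [-] vendor/       
┃   [ ] lo┃       [ ] logger.ts   
┃   [ ] ut┃       [ ] setup.py    
┃   [ ] ca┃       [x] handler.json
┃         ┃     [x] core/         
┃         ┃                       
┗━━━━━━━━━┗━━━━━━━━━━━━━━━━━━━━━━━
                                  
                                  
                                  
                                  


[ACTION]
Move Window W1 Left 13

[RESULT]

 [ ] main.┃   [ ] test.js         
 [ ] main.┃   [x] setup.py        
 ] worker.┃   [-] vendor/         
x] handler┃     [-] vendor/       
 ] logger.┃       [ ] logger.ts   
 ] utils.c┃       [ ] setup.py    
 ] cache.t┃       [x] handler.json
          ┃     [x] core/         
          ┃                       
━━━━━━━━━━┗━━━━━━━━━━━━━━━━━━━━━━━
                                  
                                  
                                  
                                  


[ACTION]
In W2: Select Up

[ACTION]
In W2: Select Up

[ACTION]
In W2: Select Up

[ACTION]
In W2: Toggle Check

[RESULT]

 [ ] main.┃   [x] test.js         
 [ ] main.┃   [x] setup.py        
 ] worker.┃   [x] vendor/         
x] handler┃     [x] vendor/       
 ] logger.┃       [x] logger.ts   
 ] utils.c┃       [x] setup.py    
 ] cache.t┃       [x] handler.json
          ┃     [x] core/         
          ┃                       
━━━━━━━━━━┗━━━━━━━━━━━━━━━━━━━━━━━
                                  
                                  
                                  
                                  
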